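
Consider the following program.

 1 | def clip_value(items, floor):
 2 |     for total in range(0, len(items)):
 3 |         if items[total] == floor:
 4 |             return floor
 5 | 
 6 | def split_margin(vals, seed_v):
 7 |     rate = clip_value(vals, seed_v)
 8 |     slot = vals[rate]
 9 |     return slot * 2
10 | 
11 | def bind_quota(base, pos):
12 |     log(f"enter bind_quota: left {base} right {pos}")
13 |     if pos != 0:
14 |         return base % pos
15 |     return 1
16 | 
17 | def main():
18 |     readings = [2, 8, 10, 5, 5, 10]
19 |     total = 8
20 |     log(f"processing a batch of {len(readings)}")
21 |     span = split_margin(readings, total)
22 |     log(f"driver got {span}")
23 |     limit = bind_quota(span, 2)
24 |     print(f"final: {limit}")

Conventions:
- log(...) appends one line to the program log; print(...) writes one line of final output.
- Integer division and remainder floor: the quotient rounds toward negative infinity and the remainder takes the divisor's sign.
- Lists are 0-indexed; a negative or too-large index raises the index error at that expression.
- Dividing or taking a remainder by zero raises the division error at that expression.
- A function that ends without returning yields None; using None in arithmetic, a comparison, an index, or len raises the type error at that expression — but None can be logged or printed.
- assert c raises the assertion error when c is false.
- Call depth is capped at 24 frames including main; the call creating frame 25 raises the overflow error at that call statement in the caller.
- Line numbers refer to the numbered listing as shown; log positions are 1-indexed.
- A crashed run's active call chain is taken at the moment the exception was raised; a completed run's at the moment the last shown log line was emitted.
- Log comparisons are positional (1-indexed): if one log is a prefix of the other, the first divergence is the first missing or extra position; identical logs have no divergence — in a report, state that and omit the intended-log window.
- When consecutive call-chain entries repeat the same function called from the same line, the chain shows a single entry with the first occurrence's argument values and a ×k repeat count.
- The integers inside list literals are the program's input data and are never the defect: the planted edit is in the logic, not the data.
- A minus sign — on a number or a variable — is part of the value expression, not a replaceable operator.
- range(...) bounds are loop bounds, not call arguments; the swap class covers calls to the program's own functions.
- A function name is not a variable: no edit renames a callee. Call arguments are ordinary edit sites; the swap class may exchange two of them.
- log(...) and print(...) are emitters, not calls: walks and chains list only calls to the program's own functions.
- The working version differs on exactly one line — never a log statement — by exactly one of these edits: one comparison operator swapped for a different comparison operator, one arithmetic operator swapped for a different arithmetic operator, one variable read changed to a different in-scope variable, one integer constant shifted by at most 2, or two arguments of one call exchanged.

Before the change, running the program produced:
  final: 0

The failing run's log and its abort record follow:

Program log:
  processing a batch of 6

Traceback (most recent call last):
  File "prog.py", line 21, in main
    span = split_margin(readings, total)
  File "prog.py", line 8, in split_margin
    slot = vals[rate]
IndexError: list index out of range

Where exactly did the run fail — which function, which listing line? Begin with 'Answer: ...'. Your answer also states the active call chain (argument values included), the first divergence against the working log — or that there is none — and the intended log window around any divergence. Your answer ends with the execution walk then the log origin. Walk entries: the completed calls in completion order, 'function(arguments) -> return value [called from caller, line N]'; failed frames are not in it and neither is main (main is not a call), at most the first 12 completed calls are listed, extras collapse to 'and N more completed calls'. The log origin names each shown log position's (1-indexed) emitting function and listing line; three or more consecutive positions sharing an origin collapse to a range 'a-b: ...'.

Answer: the error was raised in split_margin, line 8.
The tell: The shown log is a 1-line prefix of the intended one, whose next entry is 'driver got 16'.
Call chain: main -> split_margin([2, 8, 10, 5, 5, 10], 8) (called at line 21).
First divergence: position 2 — after 1 matching line the faulty run goes silent; intended next line 'driver got 16'.
Intended log window:
  1: processing a batch of 6
  2: driver got 16
  3: enter bind_quota: left 16 right 2
Execution walk:
  clip_value([2, 8, 10, 5, 5, 10], 8) -> 8  [called from split_margin, line 7]
Log line origins:
  1: from main, line 20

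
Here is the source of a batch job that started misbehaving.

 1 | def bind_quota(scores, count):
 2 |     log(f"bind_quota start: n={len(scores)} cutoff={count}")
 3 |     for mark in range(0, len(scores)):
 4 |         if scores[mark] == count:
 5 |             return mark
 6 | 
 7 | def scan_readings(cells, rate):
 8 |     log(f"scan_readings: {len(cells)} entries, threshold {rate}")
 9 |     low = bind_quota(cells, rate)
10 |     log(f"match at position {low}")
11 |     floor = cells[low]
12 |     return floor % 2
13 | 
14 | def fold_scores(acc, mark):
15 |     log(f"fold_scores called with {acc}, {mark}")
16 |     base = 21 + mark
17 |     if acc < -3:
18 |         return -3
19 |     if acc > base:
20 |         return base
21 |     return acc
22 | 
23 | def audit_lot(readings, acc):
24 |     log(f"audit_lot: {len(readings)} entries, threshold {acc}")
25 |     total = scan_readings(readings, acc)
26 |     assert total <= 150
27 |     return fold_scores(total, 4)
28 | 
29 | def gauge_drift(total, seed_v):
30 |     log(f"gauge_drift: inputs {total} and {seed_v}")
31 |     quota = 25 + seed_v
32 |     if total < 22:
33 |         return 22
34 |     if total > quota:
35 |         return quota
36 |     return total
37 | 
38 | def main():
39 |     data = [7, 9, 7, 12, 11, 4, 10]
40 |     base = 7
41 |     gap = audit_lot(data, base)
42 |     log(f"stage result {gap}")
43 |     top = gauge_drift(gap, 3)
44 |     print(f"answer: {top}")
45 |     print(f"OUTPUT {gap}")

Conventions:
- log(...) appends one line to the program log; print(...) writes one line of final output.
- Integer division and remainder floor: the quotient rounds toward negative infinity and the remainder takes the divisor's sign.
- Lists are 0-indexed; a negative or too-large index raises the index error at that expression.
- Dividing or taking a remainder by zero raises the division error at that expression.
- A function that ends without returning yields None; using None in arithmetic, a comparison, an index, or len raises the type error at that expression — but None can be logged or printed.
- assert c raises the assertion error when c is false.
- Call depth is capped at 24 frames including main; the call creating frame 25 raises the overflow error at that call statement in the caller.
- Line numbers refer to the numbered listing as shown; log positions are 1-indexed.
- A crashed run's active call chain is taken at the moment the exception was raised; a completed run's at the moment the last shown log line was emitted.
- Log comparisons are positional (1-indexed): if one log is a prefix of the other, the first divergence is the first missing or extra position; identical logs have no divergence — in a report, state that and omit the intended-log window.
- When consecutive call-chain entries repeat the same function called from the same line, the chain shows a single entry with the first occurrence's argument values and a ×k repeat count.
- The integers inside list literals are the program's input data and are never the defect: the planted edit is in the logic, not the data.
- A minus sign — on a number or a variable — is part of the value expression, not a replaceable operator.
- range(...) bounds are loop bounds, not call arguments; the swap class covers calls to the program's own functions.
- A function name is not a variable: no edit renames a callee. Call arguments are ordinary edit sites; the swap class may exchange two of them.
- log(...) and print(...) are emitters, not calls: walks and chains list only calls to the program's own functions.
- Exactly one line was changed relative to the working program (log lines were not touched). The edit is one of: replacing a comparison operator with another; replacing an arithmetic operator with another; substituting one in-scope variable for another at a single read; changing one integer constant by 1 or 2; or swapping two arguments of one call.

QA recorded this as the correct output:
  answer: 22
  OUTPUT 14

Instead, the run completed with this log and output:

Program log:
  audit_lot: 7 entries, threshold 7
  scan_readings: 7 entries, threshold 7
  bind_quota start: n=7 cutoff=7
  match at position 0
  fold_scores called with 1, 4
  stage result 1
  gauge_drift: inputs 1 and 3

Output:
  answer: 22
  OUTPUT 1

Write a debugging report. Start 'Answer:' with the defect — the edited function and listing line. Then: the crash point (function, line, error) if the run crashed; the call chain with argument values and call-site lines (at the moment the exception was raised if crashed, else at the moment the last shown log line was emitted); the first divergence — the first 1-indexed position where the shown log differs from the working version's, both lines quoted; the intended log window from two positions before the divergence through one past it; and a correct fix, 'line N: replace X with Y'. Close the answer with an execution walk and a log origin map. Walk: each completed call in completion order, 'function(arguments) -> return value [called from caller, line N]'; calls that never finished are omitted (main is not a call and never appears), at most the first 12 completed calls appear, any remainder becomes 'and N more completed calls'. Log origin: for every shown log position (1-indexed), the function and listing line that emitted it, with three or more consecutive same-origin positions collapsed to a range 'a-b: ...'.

Answer: the defect is in scan_readings at line 12.
Key fact: The earliest visible damage is log position 5 — 'fold_scores called with 1, 4' rather than the intended 'fold_scores called with 14, 4'.
Call chain: main -> gauge_drift(1, 3) (called at line 43).
First divergence: position 5 — the shown line 'fold_scores called with 1, 4' should read 'fold_scores called with 14, 4'.
Intended log window:
  3: bind_quota start: n=7 cutoff=7
  4: match at position 0
  5: fold_scores called with 14, 4
  6: stage result 14
Execution walk:
  bind_quota([7, 9, 7, 12, 11, 4, 10], 7) -> 0  [called from scan_readings, line 9]
  scan_readings([7, 9, 7, 12, 11, 4, 10], 7) -> 1  [called from audit_lot, line 25]
  fold_scores(1, 4) -> 1  [called from audit_lot, line 27]
  audit_lot([7, 9, 7, 12, 11, 4, 10], 7) -> 1  [called from main, line 41]
  gauge_drift(1, 3) -> 22  [called from main, line 43]
Origin of each log line:
  1: emitted by audit_lot (line 24)
  2: emitted by scan_readings (line 8)
  3: emitted by bind_quota (line 2)
  4: emitted by scan_readings (line 10)
  5: emitted by fold_scores (line 15)
  6: emitted by main (line 42)
  7: emitted by gauge_drift (line 30)
A correct fix: line 12: replace `%` with `*`.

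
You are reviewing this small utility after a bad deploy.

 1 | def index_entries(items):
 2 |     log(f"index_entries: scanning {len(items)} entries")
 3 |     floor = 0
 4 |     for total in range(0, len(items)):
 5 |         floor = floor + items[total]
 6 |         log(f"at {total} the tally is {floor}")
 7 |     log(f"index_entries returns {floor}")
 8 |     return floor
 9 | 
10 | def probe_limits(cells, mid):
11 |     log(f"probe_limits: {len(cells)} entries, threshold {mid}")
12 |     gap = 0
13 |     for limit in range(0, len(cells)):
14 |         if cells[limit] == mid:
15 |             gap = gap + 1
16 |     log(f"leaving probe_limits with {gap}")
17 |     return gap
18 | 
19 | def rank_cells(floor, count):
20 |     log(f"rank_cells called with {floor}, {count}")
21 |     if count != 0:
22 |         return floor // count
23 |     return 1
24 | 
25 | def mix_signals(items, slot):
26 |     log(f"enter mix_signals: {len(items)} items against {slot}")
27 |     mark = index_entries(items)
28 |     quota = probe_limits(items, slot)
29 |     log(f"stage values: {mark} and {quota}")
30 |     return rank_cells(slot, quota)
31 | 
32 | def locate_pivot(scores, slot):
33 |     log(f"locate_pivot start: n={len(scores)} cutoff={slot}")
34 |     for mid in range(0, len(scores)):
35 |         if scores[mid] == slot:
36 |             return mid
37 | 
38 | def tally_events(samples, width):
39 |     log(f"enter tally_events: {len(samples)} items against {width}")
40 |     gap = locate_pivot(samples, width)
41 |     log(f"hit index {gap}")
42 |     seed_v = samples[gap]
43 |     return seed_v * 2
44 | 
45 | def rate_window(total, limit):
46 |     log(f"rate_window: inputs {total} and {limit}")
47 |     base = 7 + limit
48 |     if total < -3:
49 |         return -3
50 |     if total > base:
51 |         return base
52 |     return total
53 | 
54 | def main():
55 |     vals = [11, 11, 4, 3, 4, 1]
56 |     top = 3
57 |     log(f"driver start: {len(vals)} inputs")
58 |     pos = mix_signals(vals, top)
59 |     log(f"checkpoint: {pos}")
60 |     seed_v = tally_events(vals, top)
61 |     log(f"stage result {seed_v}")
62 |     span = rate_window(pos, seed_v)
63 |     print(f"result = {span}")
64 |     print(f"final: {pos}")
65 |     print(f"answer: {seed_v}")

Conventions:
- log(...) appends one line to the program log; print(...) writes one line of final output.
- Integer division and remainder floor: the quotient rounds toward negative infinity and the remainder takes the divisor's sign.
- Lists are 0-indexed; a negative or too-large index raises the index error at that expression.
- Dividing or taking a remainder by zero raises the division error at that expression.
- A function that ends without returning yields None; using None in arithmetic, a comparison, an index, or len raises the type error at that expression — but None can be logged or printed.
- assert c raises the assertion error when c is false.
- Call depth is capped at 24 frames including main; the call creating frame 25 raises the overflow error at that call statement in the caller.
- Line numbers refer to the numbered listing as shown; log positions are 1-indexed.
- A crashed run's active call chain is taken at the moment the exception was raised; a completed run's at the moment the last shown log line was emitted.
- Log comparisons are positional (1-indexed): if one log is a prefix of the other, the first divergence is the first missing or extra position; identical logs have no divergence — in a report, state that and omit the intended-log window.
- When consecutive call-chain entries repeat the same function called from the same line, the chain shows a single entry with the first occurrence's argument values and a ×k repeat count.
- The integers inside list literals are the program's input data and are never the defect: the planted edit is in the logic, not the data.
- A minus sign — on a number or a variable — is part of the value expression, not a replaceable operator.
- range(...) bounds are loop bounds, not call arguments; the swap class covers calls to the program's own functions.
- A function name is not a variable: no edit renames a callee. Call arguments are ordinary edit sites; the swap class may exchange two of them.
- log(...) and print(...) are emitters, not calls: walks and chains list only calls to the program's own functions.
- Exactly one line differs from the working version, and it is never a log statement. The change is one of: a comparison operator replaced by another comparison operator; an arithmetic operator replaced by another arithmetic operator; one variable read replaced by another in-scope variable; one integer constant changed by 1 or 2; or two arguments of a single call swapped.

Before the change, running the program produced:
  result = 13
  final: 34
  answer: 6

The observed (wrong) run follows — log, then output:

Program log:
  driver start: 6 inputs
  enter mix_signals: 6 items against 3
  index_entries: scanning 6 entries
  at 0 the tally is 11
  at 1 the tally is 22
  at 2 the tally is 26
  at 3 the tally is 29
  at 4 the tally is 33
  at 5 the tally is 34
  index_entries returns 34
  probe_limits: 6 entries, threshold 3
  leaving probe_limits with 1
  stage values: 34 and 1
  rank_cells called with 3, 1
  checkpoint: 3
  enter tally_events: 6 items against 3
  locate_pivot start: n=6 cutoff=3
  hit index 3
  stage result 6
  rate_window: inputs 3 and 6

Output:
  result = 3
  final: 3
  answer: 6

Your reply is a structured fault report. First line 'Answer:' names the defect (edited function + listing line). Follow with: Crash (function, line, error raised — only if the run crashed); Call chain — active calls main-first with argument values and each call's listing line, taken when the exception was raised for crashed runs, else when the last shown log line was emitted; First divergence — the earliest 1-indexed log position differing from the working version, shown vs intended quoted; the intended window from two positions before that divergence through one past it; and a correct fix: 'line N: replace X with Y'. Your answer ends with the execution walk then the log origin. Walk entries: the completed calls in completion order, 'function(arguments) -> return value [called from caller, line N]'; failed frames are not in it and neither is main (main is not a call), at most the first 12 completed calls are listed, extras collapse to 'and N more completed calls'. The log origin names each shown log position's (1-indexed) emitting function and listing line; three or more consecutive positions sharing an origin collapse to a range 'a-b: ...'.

Answer: the defect is in mix_signals at line 30.
Core observation: At log position 14 the runs split — shown 'rank_cells called with 3, 1', but the working version logs 'rank_cells called with 34, 1'.
Call chain: main -> rate_window(3, 6) (called at line 62).
First divergence: at position 14 the run shows 'rank_cells called with 3, 1' where the working version logs 'rank_cells called with 34, 1'.
Intended log window:
  12: leaving probe_limits with 1
  13: stage values: 34 and 1
  14: rank_cells called with 34, 1
  15: checkpoint: 34
Execution walk:
  index_entries([11, 11, 4, 3, 4, 1]) -> 34  [called from mix_signals, line 27]
  probe_limits([11, 11, 4, 3, 4, 1], 3) -> 1  [called from mix_signals, line 28]
  rank_cells(3, 1) -> 3  [called from mix_signals, line 30]
  mix_signals([11, 11, 4, 3, 4, 1], 3) -> 3  [called from main, line 58]
  locate_pivot([11, 11, 4, 3, 4, 1], 3) -> 3  [called from tally_events, line 40]
  tally_events([11, 11, 4, 3, 4, 1], 3) -> 6  [called from main, line 60]
  rate_window(3, 6) -> 3  [called from main, line 62]
Log origins:
  1: from main, line 57
  2: from mix_signals, line 26
  3: from index_entries, line 2
  4-9: from index_entries, line 6
  10: from index_entries, line 7
  11: from probe_limits, line 11
  12: from probe_limits, line 16
  13: from mix_signals, line 29
  14: from rank_cells, line 20
  15: from main, line 59
  16: from tally_events, line 39
  17: from locate_pivot, line 33
  18: from tally_events, line 41
  19: from main, line 61
  20: from rate_window, line 46
A correct fix: line 30: replace `slot` with `mark`.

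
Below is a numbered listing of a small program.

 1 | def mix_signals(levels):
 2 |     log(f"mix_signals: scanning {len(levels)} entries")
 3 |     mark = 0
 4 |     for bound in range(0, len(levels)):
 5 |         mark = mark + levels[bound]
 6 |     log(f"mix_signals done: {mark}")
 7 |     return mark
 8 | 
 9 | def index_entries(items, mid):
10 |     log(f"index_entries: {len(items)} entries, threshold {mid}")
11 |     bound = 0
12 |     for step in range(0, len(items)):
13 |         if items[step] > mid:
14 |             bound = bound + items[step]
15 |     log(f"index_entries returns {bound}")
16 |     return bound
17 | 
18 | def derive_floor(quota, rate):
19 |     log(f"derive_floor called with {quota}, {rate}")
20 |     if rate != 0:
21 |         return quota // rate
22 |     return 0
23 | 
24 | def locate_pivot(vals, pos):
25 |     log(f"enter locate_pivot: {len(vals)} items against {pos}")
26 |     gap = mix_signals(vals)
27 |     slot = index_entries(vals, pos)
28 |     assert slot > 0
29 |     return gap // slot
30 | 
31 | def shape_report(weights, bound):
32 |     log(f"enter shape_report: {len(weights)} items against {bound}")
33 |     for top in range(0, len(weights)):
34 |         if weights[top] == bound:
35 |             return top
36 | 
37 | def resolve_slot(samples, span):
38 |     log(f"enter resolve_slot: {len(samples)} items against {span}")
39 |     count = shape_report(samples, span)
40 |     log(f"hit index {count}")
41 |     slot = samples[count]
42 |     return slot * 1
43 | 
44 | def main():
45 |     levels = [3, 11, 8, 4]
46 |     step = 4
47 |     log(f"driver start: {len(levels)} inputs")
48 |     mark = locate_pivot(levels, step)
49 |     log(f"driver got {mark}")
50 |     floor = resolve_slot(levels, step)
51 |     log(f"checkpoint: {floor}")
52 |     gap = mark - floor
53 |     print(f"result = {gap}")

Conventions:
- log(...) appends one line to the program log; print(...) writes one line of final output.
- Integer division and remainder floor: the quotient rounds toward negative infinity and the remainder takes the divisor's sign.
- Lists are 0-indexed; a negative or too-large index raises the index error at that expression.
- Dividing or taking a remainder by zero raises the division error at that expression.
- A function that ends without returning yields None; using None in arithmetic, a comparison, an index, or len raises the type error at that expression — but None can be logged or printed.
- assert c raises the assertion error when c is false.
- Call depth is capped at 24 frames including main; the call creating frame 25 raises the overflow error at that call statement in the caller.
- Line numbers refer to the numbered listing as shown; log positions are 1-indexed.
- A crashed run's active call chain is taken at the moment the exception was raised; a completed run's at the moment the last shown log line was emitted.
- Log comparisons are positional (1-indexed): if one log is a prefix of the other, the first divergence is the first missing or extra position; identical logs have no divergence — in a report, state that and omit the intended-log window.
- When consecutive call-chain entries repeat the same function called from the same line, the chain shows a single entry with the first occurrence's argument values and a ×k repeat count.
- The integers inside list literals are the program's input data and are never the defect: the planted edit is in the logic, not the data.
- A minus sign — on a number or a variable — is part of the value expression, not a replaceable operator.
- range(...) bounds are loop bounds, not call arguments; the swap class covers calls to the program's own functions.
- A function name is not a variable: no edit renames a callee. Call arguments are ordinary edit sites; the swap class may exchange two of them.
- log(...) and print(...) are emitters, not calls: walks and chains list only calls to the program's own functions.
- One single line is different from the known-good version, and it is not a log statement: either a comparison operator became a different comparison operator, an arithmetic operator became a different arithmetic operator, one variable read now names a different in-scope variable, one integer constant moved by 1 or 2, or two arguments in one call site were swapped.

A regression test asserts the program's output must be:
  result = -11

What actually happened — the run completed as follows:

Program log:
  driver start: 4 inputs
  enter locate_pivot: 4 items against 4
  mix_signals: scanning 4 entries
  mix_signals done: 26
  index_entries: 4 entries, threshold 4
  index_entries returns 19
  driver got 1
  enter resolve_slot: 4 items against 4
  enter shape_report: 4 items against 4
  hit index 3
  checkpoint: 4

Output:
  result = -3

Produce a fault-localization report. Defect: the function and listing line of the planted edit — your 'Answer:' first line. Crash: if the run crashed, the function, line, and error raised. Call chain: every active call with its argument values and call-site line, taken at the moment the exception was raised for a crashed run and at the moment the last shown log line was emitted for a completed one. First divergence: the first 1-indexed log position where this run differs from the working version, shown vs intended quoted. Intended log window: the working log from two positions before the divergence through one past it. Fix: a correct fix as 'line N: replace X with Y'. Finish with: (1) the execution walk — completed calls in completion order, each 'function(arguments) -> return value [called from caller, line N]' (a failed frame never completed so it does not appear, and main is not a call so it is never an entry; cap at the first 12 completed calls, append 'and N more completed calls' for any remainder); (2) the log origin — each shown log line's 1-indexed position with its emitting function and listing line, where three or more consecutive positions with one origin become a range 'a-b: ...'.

Answer: the defect is in resolve_slot at line 42.
Core observation: At log position 11 the runs split — shown 'checkpoint: 4', but the working version logs 'checkpoint: 12'.
Call chain: main.
First divergence: position 11; shown 'checkpoint: 4' vs intended 'checkpoint: 12'.
Intended log window:
  9: enter shape_report: 4 items against 4
  10: hit index 3
  11: checkpoint: 12
Execution walk:
  mix_signals([3, 11, 8, 4]) -> 26  [called from locate_pivot, line 26]
  index_entries([3, 11, 8, 4], 4) -> 19  [called from locate_pivot, line 27]
  locate_pivot([3, 11, 8, 4], 4) -> 1  [called from main, line 48]
  shape_report([3, 11, 8, 4], 4) -> 3  [called from resolve_slot, line 39]
  resolve_slot([3, 11, 8, 4], 4) -> 4  [called from main, line 50]
Log origin:
  1: logged in main at line 47
  2: logged in locate_pivot at line 25
  3: logged in mix_signals at line 2
  4: logged in mix_signals at line 6
  5: logged in index_entries at line 10
  6: logged in index_entries at line 15
  7: logged in main at line 49
  8: logged in resolve_slot at line 38
  9: logged in shape_report at line 32
  10: logged in resolve_slot at line 40
  11: logged in main at line 51
A correct fix: line 42: replace `1` with `3`.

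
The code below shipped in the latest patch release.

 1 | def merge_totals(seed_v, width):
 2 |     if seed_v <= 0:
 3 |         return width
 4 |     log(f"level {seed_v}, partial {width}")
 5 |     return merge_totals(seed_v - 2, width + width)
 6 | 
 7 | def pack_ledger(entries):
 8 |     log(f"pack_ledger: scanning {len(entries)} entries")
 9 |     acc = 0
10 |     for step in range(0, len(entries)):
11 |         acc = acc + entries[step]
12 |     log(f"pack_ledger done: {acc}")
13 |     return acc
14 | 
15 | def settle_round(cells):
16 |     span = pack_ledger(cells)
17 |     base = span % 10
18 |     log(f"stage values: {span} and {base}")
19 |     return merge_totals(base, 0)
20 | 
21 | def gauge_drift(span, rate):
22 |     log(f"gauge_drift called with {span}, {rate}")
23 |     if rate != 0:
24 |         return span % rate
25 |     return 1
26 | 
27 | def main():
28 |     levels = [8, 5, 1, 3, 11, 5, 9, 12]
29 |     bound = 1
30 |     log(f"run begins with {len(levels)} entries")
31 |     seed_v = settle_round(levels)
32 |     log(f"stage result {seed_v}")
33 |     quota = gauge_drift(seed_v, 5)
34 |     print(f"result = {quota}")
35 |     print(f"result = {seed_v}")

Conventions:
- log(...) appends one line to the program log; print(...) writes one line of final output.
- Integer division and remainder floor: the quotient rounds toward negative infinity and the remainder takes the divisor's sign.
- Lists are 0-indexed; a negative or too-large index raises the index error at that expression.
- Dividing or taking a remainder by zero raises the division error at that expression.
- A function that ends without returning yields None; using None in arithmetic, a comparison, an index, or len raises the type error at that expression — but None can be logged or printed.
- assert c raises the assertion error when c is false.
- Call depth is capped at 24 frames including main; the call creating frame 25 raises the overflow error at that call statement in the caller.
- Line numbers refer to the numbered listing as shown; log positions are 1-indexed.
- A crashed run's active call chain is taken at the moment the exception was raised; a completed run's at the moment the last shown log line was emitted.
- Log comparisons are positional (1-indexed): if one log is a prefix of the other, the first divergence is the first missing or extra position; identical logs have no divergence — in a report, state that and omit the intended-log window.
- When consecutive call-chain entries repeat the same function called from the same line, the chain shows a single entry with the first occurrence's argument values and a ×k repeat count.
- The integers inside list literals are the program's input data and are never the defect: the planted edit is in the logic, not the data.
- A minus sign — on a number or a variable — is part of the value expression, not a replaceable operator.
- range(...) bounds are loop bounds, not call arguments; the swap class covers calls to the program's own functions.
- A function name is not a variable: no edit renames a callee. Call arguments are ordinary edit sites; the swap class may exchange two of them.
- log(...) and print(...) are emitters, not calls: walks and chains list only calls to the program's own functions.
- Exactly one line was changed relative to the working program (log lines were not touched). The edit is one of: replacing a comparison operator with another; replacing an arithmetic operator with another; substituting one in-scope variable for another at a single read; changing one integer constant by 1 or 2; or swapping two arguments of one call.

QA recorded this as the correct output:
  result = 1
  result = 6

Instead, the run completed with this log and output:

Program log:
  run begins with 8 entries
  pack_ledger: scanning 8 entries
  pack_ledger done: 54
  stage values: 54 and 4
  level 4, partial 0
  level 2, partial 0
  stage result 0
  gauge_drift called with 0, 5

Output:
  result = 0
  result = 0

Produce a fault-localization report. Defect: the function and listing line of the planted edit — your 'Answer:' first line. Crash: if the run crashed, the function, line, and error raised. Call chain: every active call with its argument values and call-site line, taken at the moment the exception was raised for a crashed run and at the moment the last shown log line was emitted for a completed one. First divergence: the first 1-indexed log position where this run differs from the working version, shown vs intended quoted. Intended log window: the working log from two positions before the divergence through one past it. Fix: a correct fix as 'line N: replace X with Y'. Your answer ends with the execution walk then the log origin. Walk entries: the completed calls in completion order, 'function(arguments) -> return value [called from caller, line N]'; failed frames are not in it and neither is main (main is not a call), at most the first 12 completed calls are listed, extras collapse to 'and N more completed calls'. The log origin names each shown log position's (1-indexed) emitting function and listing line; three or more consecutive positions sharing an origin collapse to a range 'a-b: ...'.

Answer: the defect is in merge_totals at line 5.
Core observation: The earliest visible damage is log position 6 — 'level 2, partial 0' rather than the intended 'level 2, partial 4'.
Call chain: main -> gauge_drift(0, 5) (called at line 33).
First divergence: at position 6 the run shows 'level 2, partial 0' where the working version logs 'level 2, partial 4'.
Intended log window:
  4: stage values: 54 and 4
  5: level 4, partial 0
  6: level 2, partial 4
  7: stage result 6
Execution walk:
  pack_ledger([8, 5, 1, 3, 11, 5, 9, 12]) -> 54  [called from settle_round, line 16]
  merge_totals(0, 0) -> 0  [called from merge_totals, line 5]
  merge_totals(2, 0) -> 0  [called from merge_totals, line 5]
  merge_totals(4, 0) -> 0  [called from settle_round, line 19]
  settle_round([8, 5, 1, 3, 11, 5, 9, 12]) -> 0  [called from main, line 31]
  gauge_drift(0, 5) -> 0  [called from main, line 33]
Log origin:
  1 — main, line 30
  2 — pack_ledger, line 8
  3 — pack_ledger, line 12
  4 — settle_round, line 18
  5 — merge_totals, line 4
  6 — merge_totals, line 4
  7 — main, line 32
  8 — gauge_drift, line 22
A correct fix: line 5: replace `width + width` with `width + seed_v`.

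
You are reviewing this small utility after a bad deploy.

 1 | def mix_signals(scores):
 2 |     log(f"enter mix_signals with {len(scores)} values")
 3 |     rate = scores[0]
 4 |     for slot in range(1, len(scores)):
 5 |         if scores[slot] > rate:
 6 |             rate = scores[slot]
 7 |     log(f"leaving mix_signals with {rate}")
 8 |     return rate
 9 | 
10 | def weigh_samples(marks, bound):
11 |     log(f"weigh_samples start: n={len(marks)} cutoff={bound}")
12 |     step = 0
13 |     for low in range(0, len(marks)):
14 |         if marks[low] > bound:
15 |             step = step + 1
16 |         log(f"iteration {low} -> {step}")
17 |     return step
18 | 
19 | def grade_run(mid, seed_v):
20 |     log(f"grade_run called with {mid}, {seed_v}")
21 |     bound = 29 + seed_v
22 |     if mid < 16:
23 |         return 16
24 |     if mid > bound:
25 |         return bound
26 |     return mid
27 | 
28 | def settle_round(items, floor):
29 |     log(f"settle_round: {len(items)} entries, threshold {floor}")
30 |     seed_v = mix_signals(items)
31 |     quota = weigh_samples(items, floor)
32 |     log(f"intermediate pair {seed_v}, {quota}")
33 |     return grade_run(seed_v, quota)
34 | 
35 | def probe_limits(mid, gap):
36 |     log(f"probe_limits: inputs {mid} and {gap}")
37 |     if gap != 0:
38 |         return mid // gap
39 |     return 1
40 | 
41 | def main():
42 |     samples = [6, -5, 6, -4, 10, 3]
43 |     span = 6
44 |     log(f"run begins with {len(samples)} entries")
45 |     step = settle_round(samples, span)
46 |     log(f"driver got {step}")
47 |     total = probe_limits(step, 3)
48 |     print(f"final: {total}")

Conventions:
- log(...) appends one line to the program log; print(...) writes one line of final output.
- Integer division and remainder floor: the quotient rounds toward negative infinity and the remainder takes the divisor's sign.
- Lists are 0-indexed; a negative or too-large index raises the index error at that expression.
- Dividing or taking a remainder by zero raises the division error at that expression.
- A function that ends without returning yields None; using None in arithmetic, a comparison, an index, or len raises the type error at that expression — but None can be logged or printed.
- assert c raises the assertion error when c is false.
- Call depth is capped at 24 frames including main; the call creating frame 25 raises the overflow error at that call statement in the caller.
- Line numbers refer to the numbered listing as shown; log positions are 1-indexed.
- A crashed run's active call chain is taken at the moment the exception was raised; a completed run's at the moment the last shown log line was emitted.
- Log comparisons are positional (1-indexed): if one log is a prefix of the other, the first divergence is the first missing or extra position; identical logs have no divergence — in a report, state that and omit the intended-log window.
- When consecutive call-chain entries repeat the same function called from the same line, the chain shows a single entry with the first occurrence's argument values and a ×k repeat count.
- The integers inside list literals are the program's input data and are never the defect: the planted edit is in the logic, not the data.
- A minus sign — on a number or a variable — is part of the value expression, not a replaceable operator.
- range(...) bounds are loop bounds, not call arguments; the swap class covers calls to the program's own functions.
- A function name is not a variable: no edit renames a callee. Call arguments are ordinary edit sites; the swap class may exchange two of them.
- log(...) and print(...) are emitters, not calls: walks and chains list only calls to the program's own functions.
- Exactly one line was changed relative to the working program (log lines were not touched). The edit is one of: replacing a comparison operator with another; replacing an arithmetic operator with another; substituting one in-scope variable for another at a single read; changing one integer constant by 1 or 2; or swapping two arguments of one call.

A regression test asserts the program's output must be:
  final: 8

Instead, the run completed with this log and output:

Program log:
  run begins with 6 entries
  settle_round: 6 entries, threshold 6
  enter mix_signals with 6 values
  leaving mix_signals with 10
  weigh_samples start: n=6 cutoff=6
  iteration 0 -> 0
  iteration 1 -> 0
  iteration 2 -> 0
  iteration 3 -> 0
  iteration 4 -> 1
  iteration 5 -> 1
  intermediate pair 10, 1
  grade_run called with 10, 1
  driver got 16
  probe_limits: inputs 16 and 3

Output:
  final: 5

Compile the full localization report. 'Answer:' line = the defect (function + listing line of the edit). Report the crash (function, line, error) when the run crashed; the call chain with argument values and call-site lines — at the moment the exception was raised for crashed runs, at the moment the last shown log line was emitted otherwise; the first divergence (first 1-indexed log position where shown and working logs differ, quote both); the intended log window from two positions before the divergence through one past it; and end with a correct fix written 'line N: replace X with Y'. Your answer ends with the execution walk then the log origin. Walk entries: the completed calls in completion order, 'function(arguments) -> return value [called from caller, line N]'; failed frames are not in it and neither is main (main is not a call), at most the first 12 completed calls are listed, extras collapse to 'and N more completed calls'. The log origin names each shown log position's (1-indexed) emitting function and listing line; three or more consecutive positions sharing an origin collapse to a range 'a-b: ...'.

Answer: the defect is in main at line 47.
Key observation: At log position 15 the runs split — shown 'probe_limits: inputs 16 and 3', but the working version logs 'probe_limits: inputs 16 and 2'.
Call chain: main -> probe_limits(16, 3) (called at line 47).
First divergence: position 15; shown 'probe_limits: inputs 16 and 3' vs intended 'probe_limits: inputs 16 and 2'.
Intended log window:
  13: grade_run called with 10, 1
  14: driver got 16
  15: probe_limits: inputs 16 and 2
Execution walk:
  mix_signals([6, -5, 6, -4, 10, 3]) -> 10  [called from settle_round, line 30]
  weigh_samples([6, -5, 6, -4, 10, 3], 6) -> 1  [called from settle_round, line 31]
  grade_run(10, 1) -> 16  [called from settle_round, line 33]
  settle_round([6, -5, 6, -4, 10, 3], 6) -> 16  [called from main, line 45]
  probe_limits(16, 3) -> 5  [called from main, line 47]
Log origins:
  1 — main, line 44
  2 — settle_round, line 29
  3 — mix_signals, line 2
  4 — mix_signals, line 7
  5 — weigh_samples, line 11
  6-11 — weigh_samples, line 16
  12 — settle_round, line 32
  13 — grade_run, line 20
  14 — main, line 46
  15 — probe_limits, line 36
A correct fix: line 47: replace `3` with `2`.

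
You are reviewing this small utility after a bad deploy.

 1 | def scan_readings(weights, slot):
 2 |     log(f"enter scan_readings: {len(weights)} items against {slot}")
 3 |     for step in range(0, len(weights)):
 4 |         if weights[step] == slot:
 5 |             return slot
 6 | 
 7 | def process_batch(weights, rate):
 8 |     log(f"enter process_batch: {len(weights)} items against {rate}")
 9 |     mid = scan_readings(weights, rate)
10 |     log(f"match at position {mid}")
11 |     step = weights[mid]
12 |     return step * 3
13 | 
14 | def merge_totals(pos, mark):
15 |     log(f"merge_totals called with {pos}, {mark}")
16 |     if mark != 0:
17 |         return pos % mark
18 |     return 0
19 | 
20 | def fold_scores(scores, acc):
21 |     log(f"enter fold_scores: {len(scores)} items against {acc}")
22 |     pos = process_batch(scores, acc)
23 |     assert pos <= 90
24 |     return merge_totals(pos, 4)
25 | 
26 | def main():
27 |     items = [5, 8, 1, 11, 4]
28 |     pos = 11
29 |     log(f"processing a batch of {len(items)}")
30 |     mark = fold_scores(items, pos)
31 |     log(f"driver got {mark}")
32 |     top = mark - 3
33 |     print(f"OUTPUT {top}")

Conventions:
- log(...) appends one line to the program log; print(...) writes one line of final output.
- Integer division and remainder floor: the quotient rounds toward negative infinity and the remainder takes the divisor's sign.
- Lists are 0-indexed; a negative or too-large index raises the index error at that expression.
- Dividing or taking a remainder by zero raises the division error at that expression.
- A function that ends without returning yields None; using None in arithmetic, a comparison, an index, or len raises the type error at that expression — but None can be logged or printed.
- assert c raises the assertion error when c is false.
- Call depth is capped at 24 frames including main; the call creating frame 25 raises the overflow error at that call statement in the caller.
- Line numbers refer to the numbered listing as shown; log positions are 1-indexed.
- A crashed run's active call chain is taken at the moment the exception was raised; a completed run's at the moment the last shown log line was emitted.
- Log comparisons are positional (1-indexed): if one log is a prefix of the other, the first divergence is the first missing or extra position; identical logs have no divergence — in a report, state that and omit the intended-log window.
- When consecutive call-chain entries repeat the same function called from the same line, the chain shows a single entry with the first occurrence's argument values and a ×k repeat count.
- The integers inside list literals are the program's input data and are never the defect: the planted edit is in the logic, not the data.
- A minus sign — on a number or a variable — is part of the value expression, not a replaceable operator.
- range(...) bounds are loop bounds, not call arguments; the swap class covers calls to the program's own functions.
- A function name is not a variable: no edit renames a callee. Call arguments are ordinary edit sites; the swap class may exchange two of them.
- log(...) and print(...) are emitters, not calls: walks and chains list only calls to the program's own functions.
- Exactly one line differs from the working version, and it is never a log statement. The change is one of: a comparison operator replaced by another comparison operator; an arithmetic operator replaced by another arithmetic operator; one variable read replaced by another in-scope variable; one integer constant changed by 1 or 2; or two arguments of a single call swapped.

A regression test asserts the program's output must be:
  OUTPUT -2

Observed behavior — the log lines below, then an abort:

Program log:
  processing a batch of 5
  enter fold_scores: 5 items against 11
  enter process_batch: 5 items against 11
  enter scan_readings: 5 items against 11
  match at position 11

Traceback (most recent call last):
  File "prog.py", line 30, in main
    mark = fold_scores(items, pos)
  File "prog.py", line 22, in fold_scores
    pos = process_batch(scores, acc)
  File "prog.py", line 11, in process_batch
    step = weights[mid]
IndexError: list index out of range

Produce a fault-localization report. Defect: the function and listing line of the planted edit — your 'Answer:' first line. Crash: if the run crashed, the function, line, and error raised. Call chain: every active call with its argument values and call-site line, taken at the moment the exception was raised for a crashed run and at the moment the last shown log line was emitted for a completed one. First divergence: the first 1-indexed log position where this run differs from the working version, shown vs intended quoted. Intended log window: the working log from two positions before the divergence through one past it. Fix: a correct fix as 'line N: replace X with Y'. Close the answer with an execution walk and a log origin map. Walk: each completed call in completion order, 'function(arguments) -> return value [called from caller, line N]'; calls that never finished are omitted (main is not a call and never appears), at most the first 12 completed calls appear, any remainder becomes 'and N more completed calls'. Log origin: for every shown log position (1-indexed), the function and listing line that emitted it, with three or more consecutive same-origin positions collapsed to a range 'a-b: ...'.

Answer: the defect is in scan_readings at line 5.
Key fact: Everything matches until log position 5, which reads 'match at position 11' in place of 'match at position 3'.
Crash: process_batch, line 11, IndexError.
Call chain: main -> fold_scores([5, 8, 1, 11, 4], 11) (called at line 30) -> process_batch([5, 8, 1, 11, 4], 11) (called at line 22).
First divergence: position 5; shown 'match at position 11' vs intended 'match at position 3'.
Intended log window:
  3: enter process_batch: 5 items against 11
  4: enter scan_readings: 5 items against 11
  5: match at position 3
  6: merge_totals called with 33, 4
Execution walk:
  scan_readings([5, 8, 1, 11, 4], 11) -> 11  [called from process_batch, line 9]
Origin of each log line:
  1: logged in main at line 29
  2: logged in fold_scores at line 21
  3: logged in process_batch at line 8
  4: logged in scan_readings at line 2
  5: logged in process_batch at line 10
A correct fix: line 5: replace `slot` with `step`.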